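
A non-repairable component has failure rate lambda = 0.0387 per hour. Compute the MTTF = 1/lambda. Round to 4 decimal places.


lambda = 0.0387
MTTF = 1 / 0.0387
MTTF = 25.8398

25.8398


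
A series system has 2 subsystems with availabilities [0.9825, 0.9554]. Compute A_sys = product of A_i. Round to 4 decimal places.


Subsystems: [0.9825, 0.9554]
After subsystem 1 (A=0.9825): product = 0.9825
After subsystem 2 (A=0.9554): product = 0.9387
A_sys = 0.9387

0.9387


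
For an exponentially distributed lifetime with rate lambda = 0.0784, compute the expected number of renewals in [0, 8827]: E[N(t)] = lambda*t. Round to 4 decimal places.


lambda = 0.0784
t = 8827
E[N(t)] = lambda * t
E[N(t)] = 0.0784 * 8827
E[N(t)] = 692.0368

692.0368


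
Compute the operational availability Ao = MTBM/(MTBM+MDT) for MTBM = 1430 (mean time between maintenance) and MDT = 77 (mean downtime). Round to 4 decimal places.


MTBM = 1430
MDT = 77
MTBM + MDT = 1507
Ao = 1430 / 1507
Ao = 0.9489

0.9489


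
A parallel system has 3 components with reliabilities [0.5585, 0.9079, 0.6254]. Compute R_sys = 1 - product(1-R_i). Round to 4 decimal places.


Components: [0.5585, 0.9079, 0.6254]
(1 - 0.5585) = 0.4415, running product = 0.4415
(1 - 0.9079) = 0.0921, running product = 0.0407
(1 - 0.6254) = 0.3746, running product = 0.0152
Product of (1-R_i) = 0.0152
R_sys = 1 - 0.0152 = 0.9848

0.9848


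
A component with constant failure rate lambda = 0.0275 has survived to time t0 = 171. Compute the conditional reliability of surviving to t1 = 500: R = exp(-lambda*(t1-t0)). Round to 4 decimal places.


lambda = 0.0275
t0 = 171, t1 = 500
t1 - t0 = 329
lambda * (t1-t0) = 0.0275 * 329 = 9.0475
R = exp(-9.0475)
R = 0.0001

0.0001


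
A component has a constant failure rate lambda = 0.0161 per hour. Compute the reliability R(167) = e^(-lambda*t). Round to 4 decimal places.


lambda = 0.0161
t = 167
lambda * t = 2.6887
R(t) = e^(-2.6887)
R(t) = 0.068

0.068


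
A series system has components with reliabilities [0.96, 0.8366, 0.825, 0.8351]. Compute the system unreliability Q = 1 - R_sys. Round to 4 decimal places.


Components: [0.96, 0.8366, 0.825, 0.8351]
After component 1: product = 0.96
After component 2: product = 0.8031
After component 3: product = 0.6626
After component 4: product = 0.5533
R_sys = 0.5533
Q = 1 - 0.5533 = 0.4467

0.4467


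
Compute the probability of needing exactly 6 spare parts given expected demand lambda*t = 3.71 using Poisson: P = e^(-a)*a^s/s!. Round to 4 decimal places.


a = 3.71, s = 6
e^(-a) = e^(-3.71) = 0.0245
a^s = 3.71^6 = 2607.6149
s! = 720
P = 0.0245 * 2607.6149 / 720
P = 0.0886

0.0886


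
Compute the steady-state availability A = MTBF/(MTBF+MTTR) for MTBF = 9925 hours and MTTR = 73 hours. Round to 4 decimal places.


MTBF = 9925
MTTR = 73
MTBF + MTTR = 9998
A = 9925 / 9998
A = 0.9927

0.9927


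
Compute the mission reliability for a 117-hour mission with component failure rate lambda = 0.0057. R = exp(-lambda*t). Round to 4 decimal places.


lambda = 0.0057
mission_time = 117
lambda * t = 0.0057 * 117 = 0.6669
R = exp(-0.6669)
R = 0.5133

0.5133


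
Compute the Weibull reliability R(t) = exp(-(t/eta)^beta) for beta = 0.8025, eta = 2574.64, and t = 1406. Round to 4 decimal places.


beta = 0.8025, eta = 2574.64, t = 1406
t/eta = 1406 / 2574.64 = 0.5461
(t/eta)^beta = 0.5461^0.8025 = 0.6154
R(t) = exp(-0.6154)
R(t) = 0.5404

0.5404


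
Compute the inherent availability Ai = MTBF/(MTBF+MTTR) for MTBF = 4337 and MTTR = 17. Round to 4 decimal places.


MTBF = 4337
MTTR = 17
MTBF + MTTR = 4354
Ai = 4337 / 4354
Ai = 0.9961

0.9961


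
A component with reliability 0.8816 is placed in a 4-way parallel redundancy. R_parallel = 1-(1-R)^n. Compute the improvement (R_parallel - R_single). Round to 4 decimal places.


R_single = 0.8816, n = 4
1 - R_single = 0.1184
(1 - R_single)^n = 0.1184^4 = 0.0002
R_parallel = 1 - 0.0002 = 0.9998
Improvement = 0.9998 - 0.8816
Improvement = 0.1182

0.1182


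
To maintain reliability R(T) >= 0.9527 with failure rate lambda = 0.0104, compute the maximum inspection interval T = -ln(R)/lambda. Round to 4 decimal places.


R_target = 0.9527
lambda = 0.0104
-ln(0.9527) = 0.0485
T = 0.0485 / 0.0104
T = 4.6592

4.6592


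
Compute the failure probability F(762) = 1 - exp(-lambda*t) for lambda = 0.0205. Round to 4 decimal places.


lambda = 0.0205, t = 762
lambda * t = 15.621
exp(-15.621) = 0.0
F(t) = 1 - 0.0
F(t) = 1.0

1.0


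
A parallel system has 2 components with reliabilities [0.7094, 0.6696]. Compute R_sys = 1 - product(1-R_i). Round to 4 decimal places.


Components: [0.7094, 0.6696]
(1 - 0.7094) = 0.2906, running product = 0.2906
(1 - 0.6696) = 0.3304, running product = 0.096
Product of (1-R_i) = 0.096
R_sys = 1 - 0.096 = 0.904

0.904


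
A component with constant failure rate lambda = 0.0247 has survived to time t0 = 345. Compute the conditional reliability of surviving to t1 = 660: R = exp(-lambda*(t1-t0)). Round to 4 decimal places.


lambda = 0.0247
t0 = 345, t1 = 660
t1 - t0 = 315
lambda * (t1-t0) = 0.0247 * 315 = 7.7805
R = exp(-7.7805)
R = 0.0004

0.0004


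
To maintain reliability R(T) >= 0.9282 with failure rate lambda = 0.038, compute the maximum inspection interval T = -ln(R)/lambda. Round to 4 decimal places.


R_target = 0.9282
lambda = 0.038
-ln(0.9282) = 0.0745
T = 0.0745 / 0.038
T = 1.9607

1.9607


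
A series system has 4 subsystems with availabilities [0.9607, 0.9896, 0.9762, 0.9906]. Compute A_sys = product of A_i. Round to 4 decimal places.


Subsystems: [0.9607, 0.9896, 0.9762, 0.9906]
After subsystem 1 (A=0.9607): product = 0.9607
After subsystem 2 (A=0.9896): product = 0.9507
After subsystem 3 (A=0.9762): product = 0.9281
After subsystem 4 (A=0.9906): product = 0.9194
A_sys = 0.9194

0.9194


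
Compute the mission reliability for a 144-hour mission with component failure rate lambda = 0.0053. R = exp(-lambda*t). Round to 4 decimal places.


lambda = 0.0053
mission_time = 144
lambda * t = 0.0053 * 144 = 0.7632
R = exp(-0.7632)
R = 0.4662

0.4662


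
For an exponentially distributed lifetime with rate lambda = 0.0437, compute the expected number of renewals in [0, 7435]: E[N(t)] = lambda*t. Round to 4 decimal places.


lambda = 0.0437
t = 7435
E[N(t)] = lambda * t
E[N(t)] = 0.0437 * 7435
E[N(t)] = 324.9095

324.9095


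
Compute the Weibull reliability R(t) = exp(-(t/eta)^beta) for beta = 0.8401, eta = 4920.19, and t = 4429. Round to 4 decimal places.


beta = 0.8401, eta = 4920.19, t = 4429
t/eta = 4429 / 4920.19 = 0.9002
(t/eta)^beta = 0.9002^0.8401 = 0.9154
R(t) = exp(-0.9154)
R(t) = 0.4003

0.4003


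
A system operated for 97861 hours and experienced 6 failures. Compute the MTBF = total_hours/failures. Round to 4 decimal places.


total_hours = 97861
failures = 6
MTBF = 97861 / 6
MTBF = 16310.1667

16310.1667


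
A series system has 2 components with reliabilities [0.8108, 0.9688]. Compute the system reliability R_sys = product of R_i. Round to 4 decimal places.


Components: [0.8108, 0.9688]
After component 1 (R=0.8108): product = 0.8108
After component 2 (R=0.9688): product = 0.7855
R_sys = 0.7855

0.7855


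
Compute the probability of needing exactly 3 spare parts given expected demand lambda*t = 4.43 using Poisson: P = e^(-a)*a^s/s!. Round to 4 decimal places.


a = 4.43, s = 3
e^(-a) = e^(-4.43) = 0.0119
a^s = 4.43^3 = 86.9383
s! = 6
P = 0.0119 * 86.9383 / 6
P = 0.1726

0.1726


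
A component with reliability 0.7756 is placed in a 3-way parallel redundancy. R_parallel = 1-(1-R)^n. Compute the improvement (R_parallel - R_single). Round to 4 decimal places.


R_single = 0.7756, n = 3
1 - R_single = 0.2244
(1 - R_single)^n = 0.2244^3 = 0.0113
R_parallel = 1 - 0.0113 = 0.9887
Improvement = 0.9887 - 0.7756
Improvement = 0.2131

0.2131


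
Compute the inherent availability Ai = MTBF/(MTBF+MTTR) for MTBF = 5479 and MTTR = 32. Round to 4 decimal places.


MTBF = 5479
MTTR = 32
MTBF + MTTR = 5511
Ai = 5479 / 5511
Ai = 0.9942

0.9942


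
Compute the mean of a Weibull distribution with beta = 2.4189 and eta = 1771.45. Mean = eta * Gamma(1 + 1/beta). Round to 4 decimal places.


beta = 2.4189, eta = 1771.45
1/beta = 0.4134
1 + 1/beta = 1.4134
Gamma(1.4134) = 0.8866
Mean = 1771.45 * 0.8866
Mean = 1570.5943

1570.5943


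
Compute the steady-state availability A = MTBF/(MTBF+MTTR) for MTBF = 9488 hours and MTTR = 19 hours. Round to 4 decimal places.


MTBF = 9488
MTTR = 19
MTBF + MTTR = 9507
A = 9488 / 9507
A = 0.998

0.998


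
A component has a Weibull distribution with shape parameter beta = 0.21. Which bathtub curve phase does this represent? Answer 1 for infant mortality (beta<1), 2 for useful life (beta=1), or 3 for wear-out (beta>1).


beta = 0.21
Compare beta to 1:
beta < 1 => infant mortality (phase 1)
beta = 1 => useful life (phase 2)
beta > 1 => wear-out (phase 3)
Since beta = 0.21, this is infant mortality (decreasing failure rate)
Phase = 1

1


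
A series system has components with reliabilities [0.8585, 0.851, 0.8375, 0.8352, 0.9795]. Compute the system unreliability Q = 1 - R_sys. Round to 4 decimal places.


Components: [0.8585, 0.851, 0.8375, 0.8352, 0.9795]
After component 1: product = 0.8585
After component 2: product = 0.7306
After component 3: product = 0.6119
After component 4: product = 0.511
After component 5: product = 0.5006
R_sys = 0.5006
Q = 1 - 0.5006 = 0.4994

0.4994


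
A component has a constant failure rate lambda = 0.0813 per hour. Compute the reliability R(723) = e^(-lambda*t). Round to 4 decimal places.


lambda = 0.0813
t = 723
lambda * t = 58.7799
R(t) = e^(-58.7799)
R(t) = 0.0

0.0


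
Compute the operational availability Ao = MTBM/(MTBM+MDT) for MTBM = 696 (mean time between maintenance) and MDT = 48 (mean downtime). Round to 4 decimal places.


MTBM = 696
MDT = 48
MTBM + MDT = 744
Ao = 696 / 744
Ao = 0.9355

0.9355


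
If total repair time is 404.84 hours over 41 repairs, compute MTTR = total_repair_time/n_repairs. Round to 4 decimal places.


total_repair_time = 404.84
n_repairs = 41
MTTR = 404.84 / 41
MTTR = 9.8741

9.8741


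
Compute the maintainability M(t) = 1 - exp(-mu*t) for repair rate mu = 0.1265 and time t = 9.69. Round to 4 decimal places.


mu = 0.1265, t = 9.69
mu * t = 0.1265 * 9.69 = 1.2258
exp(-1.2258) = 0.2935
M(t) = 1 - 0.2935
M(t) = 0.7065

0.7065


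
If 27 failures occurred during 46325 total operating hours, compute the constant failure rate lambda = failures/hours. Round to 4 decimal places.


failures = 27
total_hours = 46325
lambda = 27 / 46325
lambda = 0.0006

0.0006


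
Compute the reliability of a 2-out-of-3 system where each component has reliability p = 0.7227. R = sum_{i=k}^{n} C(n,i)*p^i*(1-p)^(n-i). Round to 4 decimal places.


k = 2, n = 3, p = 0.7227
i=2: C(3,2)=3 * 0.7227^2 * 0.2773^1 = 0.4345
i=3: C(3,3)=1 * 0.7227^3 * 0.2773^0 = 0.3775
R = sum of terms = 0.812

0.812


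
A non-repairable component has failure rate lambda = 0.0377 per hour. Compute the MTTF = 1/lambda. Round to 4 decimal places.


lambda = 0.0377
MTTF = 1 / 0.0377
MTTF = 26.5252

26.5252


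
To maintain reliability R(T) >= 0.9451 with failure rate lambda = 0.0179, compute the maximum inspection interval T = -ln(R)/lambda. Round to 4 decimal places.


R_target = 0.9451
lambda = 0.0179
-ln(0.9451) = 0.0565
T = 0.0565 / 0.0179
T = 3.1544

3.1544


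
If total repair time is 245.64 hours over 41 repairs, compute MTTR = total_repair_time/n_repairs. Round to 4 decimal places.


total_repair_time = 245.64
n_repairs = 41
MTTR = 245.64 / 41
MTTR = 5.9912

5.9912


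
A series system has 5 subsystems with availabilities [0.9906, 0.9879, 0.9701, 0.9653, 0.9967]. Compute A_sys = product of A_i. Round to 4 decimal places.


Subsystems: [0.9906, 0.9879, 0.9701, 0.9653, 0.9967]
After subsystem 1 (A=0.9906): product = 0.9906
After subsystem 2 (A=0.9879): product = 0.9786
After subsystem 3 (A=0.9701): product = 0.9494
After subsystem 4 (A=0.9653): product = 0.9164
After subsystem 5 (A=0.9967): product = 0.9134
A_sys = 0.9134

0.9134


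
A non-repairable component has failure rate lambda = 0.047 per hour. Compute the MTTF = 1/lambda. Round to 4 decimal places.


lambda = 0.047
MTTF = 1 / 0.047
MTTF = 21.2766

21.2766


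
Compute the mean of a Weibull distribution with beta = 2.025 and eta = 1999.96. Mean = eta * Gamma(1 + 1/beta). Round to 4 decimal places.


beta = 2.025, eta = 1999.96
1/beta = 0.4938
1 + 1/beta = 1.4938
Gamma(1.4938) = 0.886
Mean = 1999.96 * 0.886
Mean = 1772.0508

1772.0508


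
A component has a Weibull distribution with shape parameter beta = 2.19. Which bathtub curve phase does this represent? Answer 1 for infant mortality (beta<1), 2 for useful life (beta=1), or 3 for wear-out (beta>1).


beta = 2.19
Compare beta to 1:
beta < 1 => infant mortality (phase 1)
beta = 1 => useful life (phase 2)
beta > 1 => wear-out (phase 3)
Since beta = 2.19, this is wear-out (increasing failure rate)
Phase = 3

3


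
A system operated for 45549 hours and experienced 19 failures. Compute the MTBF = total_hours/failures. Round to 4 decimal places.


total_hours = 45549
failures = 19
MTBF = 45549 / 19
MTBF = 2397.3158

2397.3158


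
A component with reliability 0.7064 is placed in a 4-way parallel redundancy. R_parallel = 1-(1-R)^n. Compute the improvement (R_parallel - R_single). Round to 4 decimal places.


R_single = 0.7064, n = 4
1 - R_single = 0.2936
(1 - R_single)^n = 0.2936^4 = 0.0074
R_parallel = 1 - 0.0074 = 0.9926
Improvement = 0.9926 - 0.7064
Improvement = 0.2862

0.2862


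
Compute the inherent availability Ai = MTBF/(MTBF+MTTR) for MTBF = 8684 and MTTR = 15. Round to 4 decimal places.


MTBF = 8684
MTTR = 15
MTBF + MTTR = 8699
Ai = 8684 / 8699
Ai = 0.9983

0.9983


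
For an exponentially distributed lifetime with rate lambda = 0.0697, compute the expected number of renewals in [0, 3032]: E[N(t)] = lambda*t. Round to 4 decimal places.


lambda = 0.0697
t = 3032
E[N(t)] = lambda * t
E[N(t)] = 0.0697 * 3032
E[N(t)] = 211.3304

211.3304


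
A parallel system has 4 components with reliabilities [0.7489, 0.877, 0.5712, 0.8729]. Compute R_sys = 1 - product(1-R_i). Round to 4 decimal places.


Components: [0.7489, 0.877, 0.5712, 0.8729]
(1 - 0.7489) = 0.2511, running product = 0.2511
(1 - 0.877) = 0.123, running product = 0.0309
(1 - 0.5712) = 0.4288, running product = 0.0132
(1 - 0.8729) = 0.1271, running product = 0.0017
Product of (1-R_i) = 0.0017
R_sys = 1 - 0.0017 = 0.9983

0.9983


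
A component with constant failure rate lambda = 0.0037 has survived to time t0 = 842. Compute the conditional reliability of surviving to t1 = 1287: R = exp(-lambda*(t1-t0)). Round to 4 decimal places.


lambda = 0.0037
t0 = 842, t1 = 1287
t1 - t0 = 445
lambda * (t1-t0) = 0.0037 * 445 = 1.6465
R = exp(-1.6465)
R = 0.1927

0.1927


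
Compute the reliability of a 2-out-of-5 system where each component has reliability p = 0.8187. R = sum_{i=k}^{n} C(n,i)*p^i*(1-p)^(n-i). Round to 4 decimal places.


k = 2, n = 5, p = 0.8187
i=2: C(5,2)=10 * 0.8187^2 * 0.1813^3 = 0.0399
i=3: C(5,3)=10 * 0.8187^3 * 0.1813^2 = 0.1804
i=4: C(5,4)=5 * 0.8187^4 * 0.1813^1 = 0.4073
i=5: C(5,5)=1 * 0.8187^5 * 0.1813^0 = 0.3678
R = sum of terms = 0.9954

0.9954


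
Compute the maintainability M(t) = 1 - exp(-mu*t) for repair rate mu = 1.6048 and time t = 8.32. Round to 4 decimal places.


mu = 1.6048, t = 8.32
mu * t = 1.6048 * 8.32 = 13.3519
exp(-13.3519) = 0.0
M(t) = 1 - 0.0
M(t) = 1.0

1.0


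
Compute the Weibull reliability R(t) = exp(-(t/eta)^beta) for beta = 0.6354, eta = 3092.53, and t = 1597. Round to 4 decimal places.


beta = 0.6354, eta = 3092.53, t = 1597
t/eta = 1597 / 3092.53 = 0.5164
(t/eta)^beta = 0.5164^0.6354 = 0.6571
R(t) = exp(-0.6571)
R(t) = 0.5184

0.5184


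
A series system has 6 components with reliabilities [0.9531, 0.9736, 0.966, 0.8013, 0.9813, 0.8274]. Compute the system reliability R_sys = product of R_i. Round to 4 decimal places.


Components: [0.9531, 0.9736, 0.966, 0.8013, 0.9813, 0.8274]
After component 1 (R=0.9531): product = 0.9531
After component 2 (R=0.9736): product = 0.9279
After component 3 (R=0.966): product = 0.8964
After component 4 (R=0.8013): product = 0.7183
After component 5 (R=0.9813): product = 0.7048
After component 6 (R=0.8274): product = 0.5832
R_sys = 0.5832

0.5832


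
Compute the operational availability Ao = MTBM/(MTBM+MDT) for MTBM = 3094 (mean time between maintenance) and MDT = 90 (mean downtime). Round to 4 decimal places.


MTBM = 3094
MDT = 90
MTBM + MDT = 3184
Ao = 3094 / 3184
Ao = 0.9717

0.9717


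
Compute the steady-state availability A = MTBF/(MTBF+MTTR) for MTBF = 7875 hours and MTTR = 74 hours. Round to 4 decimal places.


MTBF = 7875
MTTR = 74
MTBF + MTTR = 7949
A = 7875 / 7949
A = 0.9907

0.9907


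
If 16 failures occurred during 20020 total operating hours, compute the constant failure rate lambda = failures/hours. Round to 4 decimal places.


failures = 16
total_hours = 20020
lambda = 16 / 20020
lambda = 0.0008

0.0008


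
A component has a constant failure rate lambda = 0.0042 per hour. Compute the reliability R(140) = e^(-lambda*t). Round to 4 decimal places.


lambda = 0.0042
t = 140
lambda * t = 0.588
R(t) = e^(-0.588)
R(t) = 0.5554

0.5554


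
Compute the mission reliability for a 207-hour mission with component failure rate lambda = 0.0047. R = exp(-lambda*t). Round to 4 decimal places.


lambda = 0.0047
mission_time = 207
lambda * t = 0.0047 * 207 = 0.9729
R = exp(-0.9729)
R = 0.378

0.378


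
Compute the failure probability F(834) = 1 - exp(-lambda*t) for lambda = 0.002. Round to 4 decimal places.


lambda = 0.002, t = 834
lambda * t = 1.668
exp(-1.668) = 0.1886
F(t) = 1 - 0.1886
F(t) = 0.8114

0.8114


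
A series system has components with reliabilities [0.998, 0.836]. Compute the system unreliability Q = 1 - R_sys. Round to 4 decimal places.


Components: [0.998, 0.836]
After component 1: product = 0.998
After component 2: product = 0.8343
R_sys = 0.8343
Q = 1 - 0.8343 = 0.1657

0.1657


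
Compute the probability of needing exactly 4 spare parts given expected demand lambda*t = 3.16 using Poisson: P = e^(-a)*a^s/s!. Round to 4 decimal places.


a = 3.16, s = 4
e^(-a) = e^(-3.16) = 0.0424
a^s = 3.16^4 = 99.7122
s! = 24
P = 0.0424 * 99.7122 / 24
P = 0.1763

0.1763


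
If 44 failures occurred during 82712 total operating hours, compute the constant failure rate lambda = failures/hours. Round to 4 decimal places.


failures = 44
total_hours = 82712
lambda = 44 / 82712
lambda = 0.0005

0.0005


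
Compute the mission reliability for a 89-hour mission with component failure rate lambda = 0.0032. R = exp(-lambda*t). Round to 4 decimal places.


lambda = 0.0032
mission_time = 89
lambda * t = 0.0032 * 89 = 0.2848
R = exp(-0.2848)
R = 0.7522

0.7522


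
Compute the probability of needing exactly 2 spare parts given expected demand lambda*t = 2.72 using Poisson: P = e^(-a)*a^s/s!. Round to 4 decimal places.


a = 2.72, s = 2
e^(-a) = e^(-2.72) = 0.0659
a^s = 2.72^2 = 7.3984
s! = 2
P = 0.0659 * 7.3984 / 2
P = 0.2437

0.2437


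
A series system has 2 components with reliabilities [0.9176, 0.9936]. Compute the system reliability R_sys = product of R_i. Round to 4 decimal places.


Components: [0.9176, 0.9936]
After component 1 (R=0.9176): product = 0.9176
After component 2 (R=0.9936): product = 0.9117
R_sys = 0.9117

0.9117


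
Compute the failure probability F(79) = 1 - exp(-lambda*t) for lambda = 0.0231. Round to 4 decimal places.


lambda = 0.0231, t = 79
lambda * t = 1.8249
exp(-1.8249) = 0.1612
F(t) = 1 - 0.1612
F(t) = 0.8388

0.8388


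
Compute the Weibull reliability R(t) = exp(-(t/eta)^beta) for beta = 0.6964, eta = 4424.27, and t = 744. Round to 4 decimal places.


beta = 0.6964, eta = 4424.27, t = 744
t/eta = 744 / 4424.27 = 0.1682
(t/eta)^beta = 0.1682^0.6964 = 0.2889
R(t) = exp(-0.2889)
R(t) = 0.7491

0.7491


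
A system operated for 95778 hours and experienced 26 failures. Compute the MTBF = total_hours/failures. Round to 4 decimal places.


total_hours = 95778
failures = 26
MTBF = 95778 / 26
MTBF = 3683.7692

3683.7692


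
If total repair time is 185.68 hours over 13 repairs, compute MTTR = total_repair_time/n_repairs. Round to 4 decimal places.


total_repair_time = 185.68
n_repairs = 13
MTTR = 185.68 / 13
MTTR = 14.2831

14.2831


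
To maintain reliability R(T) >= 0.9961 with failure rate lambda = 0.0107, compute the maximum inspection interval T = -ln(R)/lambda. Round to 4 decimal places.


R_target = 0.9961
lambda = 0.0107
-ln(0.9961) = 0.0039
T = 0.0039 / 0.0107
T = 0.3652

0.3652


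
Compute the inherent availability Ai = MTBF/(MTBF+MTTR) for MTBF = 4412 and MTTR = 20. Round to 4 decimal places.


MTBF = 4412
MTTR = 20
MTBF + MTTR = 4432
Ai = 4412 / 4432
Ai = 0.9955

0.9955


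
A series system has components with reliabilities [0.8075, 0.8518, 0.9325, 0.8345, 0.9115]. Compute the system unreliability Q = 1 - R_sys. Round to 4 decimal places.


Components: [0.8075, 0.8518, 0.9325, 0.8345, 0.9115]
After component 1: product = 0.8075
After component 2: product = 0.6878
After component 3: product = 0.6414
After component 4: product = 0.5352
After component 5: product = 0.4879
R_sys = 0.4879
Q = 1 - 0.4879 = 0.5121

0.5121


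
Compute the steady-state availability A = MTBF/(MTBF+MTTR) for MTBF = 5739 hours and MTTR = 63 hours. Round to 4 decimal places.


MTBF = 5739
MTTR = 63
MTBF + MTTR = 5802
A = 5739 / 5802
A = 0.9891

0.9891


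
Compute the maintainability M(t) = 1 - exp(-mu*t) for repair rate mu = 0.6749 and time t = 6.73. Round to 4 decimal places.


mu = 0.6749, t = 6.73
mu * t = 0.6749 * 6.73 = 4.5421
exp(-4.5421) = 0.0107
M(t) = 1 - 0.0107
M(t) = 0.9893

0.9893


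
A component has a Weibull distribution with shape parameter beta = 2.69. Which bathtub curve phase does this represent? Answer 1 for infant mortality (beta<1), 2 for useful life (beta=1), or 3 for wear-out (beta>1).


beta = 2.69
Compare beta to 1:
beta < 1 => infant mortality (phase 1)
beta = 1 => useful life (phase 2)
beta > 1 => wear-out (phase 3)
Since beta = 2.69, this is wear-out (increasing failure rate)
Phase = 3

3


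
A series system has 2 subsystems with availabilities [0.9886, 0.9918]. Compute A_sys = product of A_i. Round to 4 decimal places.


Subsystems: [0.9886, 0.9918]
After subsystem 1 (A=0.9886): product = 0.9886
After subsystem 2 (A=0.9918): product = 0.9805
A_sys = 0.9805

0.9805


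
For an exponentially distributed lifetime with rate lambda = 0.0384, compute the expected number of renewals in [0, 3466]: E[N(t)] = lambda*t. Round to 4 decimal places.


lambda = 0.0384
t = 3466
E[N(t)] = lambda * t
E[N(t)] = 0.0384 * 3466
E[N(t)] = 133.0944

133.0944


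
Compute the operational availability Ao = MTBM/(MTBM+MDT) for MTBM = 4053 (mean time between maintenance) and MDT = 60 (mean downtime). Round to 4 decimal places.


MTBM = 4053
MDT = 60
MTBM + MDT = 4113
Ao = 4053 / 4113
Ao = 0.9854

0.9854


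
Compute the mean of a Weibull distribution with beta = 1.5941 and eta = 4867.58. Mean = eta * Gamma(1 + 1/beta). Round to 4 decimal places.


beta = 1.5941, eta = 4867.58
1/beta = 0.6273
1 + 1/beta = 1.6273
Gamma(1.6273) = 0.8969
Mean = 4867.58 * 0.8969
Mean = 4365.644

4365.644


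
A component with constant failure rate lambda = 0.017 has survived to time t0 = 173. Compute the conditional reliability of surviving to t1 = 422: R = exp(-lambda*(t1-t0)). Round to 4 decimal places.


lambda = 0.017
t0 = 173, t1 = 422
t1 - t0 = 249
lambda * (t1-t0) = 0.017 * 249 = 4.233
R = exp(-4.233)
R = 0.0145

0.0145


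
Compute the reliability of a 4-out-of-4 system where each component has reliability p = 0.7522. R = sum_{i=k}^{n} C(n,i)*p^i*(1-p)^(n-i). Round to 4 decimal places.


k = 4, n = 4, p = 0.7522
i=4: C(4,4)=1 * 0.7522^4 * 0.2478^0 = 0.3201
R = sum of terms = 0.3201

0.3201


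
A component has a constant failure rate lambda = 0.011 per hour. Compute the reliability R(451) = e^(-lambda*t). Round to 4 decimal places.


lambda = 0.011
t = 451
lambda * t = 4.961
R(t) = e^(-4.961)
R(t) = 0.007

0.007


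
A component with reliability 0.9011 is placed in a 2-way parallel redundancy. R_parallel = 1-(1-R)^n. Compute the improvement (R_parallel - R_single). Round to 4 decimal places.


R_single = 0.9011, n = 2
1 - R_single = 0.0989
(1 - R_single)^n = 0.0989^2 = 0.0098
R_parallel = 1 - 0.0098 = 0.9902
Improvement = 0.9902 - 0.9011
Improvement = 0.0891

0.0891


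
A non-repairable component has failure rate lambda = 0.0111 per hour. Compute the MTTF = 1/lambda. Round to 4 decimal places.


lambda = 0.0111
MTTF = 1 / 0.0111
MTTF = 90.0901

90.0901


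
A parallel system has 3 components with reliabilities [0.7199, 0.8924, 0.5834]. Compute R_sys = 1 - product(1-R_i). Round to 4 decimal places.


Components: [0.7199, 0.8924, 0.5834]
(1 - 0.7199) = 0.2801, running product = 0.2801
(1 - 0.8924) = 0.1076, running product = 0.0301
(1 - 0.5834) = 0.4166, running product = 0.0126
Product of (1-R_i) = 0.0126
R_sys = 1 - 0.0126 = 0.9874

0.9874


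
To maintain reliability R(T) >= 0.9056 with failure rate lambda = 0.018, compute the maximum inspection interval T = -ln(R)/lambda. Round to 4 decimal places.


R_target = 0.9056
lambda = 0.018
-ln(0.9056) = 0.0992
T = 0.0992 / 0.018
T = 5.5088

5.5088


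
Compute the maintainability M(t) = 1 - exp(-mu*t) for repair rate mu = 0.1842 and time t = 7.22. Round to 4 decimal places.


mu = 0.1842, t = 7.22
mu * t = 0.1842 * 7.22 = 1.3299
exp(-1.3299) = 0.2645
M(t) = 1 - 0.2645
M(t) = 0.7355

0.7355


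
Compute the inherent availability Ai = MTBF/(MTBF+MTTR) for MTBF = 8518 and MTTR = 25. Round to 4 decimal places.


MTBF = 8518
MTTR = 25
MTBF + MTTR = 8543
Ai = 8518 / 8543
Ai = 0.9971

0.9971


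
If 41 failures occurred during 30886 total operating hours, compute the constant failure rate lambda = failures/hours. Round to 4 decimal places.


failures = 41
total_hours = 30886
lambda = 41 / 30886
lambda = 0.0013

0.0013


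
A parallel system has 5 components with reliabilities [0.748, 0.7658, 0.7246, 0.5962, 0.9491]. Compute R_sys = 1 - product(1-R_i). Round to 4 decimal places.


Components: [0.748, 0.7658, 0.7246, 0.5962, 0.9491]
(1 - 0.748) = 0.252, running product = 0.252
(1 - 0.7658) = 0.2342, running product = 0.059
(1 - 0.7246) = 0.2754, running product = 0.0163
(1 - 0.5962) = 0.4038, running product = 0.0066
(1 - 0.9491) = 0.0509, running product = 0.0003
Product of (1-R_i) = 0.0003
R_sys = 1 - 0.0003 = 0.9997

0.9997


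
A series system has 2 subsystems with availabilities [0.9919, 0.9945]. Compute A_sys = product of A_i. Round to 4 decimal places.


Subsystems: [0.9919, 0.9945]
After subsystem 1 (A=0.9919): product = 0.9919
After subsystem 2 (A=0.9945): product = 0.9864
A_sys = 0.9864

0.9864


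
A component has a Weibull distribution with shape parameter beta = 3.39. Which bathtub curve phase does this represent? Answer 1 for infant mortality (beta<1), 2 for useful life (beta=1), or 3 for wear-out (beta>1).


beta = 3.39
Compare beta to 1:
beta < 1 => infant mortality (phase 1)
beta = 1 => useful life (phase 2)
beta > 1 => wear-out (phase 3)
Since beta = 3.39, this is wear-out (increasing failure rate)
Phase = 3

3


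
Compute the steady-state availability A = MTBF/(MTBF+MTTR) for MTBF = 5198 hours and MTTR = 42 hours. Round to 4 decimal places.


MTBF = 5198
MTTR = 42
MTBF + MTTR = 5240
A = 5198 / 5240
A = 0.992

0.992


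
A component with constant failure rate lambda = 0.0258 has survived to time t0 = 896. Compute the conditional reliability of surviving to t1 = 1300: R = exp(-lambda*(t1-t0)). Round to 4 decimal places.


lambda = 0.0258
t0 = 896, t1 = 1300
t1 - t0 = 404
lambda * (t1-t0) = 0.0258 * 404 = 10.4232
R = exp(-10.4232)
R = 0.0

0.0


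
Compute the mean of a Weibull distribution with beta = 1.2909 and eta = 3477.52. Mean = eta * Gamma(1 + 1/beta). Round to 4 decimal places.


beta = 1.2909, eta = 3477.52
1/beta = 0.7747
1 + 1/beta = 1.7747
Gamma(1.7747) = 0.9249
Mean = 3477.52 * 0.9249
Mean = 3216.3594

3216.3594


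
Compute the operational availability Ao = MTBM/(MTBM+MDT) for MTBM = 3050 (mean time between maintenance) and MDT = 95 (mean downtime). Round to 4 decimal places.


MTBM = 3050
MDT = 95
MTBM + MDT = 3145
Ao = 3050 / 3145
Ao = 0.9698

0.9698


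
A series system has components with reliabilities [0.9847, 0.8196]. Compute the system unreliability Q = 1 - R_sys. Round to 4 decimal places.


Components: [0.9847, 0.8196]
After component 1: product = 0.9847
After component 2: product = 0.8071
R_sys = 0.8071
Q = 1 - 0.8071 = 0.1929

0.1929


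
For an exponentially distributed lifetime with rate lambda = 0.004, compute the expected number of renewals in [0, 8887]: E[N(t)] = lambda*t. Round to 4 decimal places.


lambda = 0.004
t = 8887
E[N(t)] = lambda * t
E[N(t)] = 0.004 * 8887
E[N(t)] = 35.548

35.548


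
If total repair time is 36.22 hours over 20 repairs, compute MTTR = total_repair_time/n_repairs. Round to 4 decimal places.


total_repair_time = 36.22
n_repairs = 20
MTTR = 36.22 / 20
MTTR = 1.811

1.811


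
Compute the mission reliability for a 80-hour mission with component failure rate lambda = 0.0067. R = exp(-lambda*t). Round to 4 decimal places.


lambda = 0.0067
mission_time = 80
lambda * t = 0.0067 * 80 = 0.536
R = exp(-0.536)
R = 0.5851

0.5851


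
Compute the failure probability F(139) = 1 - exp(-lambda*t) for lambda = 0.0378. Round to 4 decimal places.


lambda = 0.0378, t = 139
lambda * t = 5.2542
exp(-5.2542) = 0.0052
F(t) = 1 - 0.0052
F(t) = 0.9948

0.9948


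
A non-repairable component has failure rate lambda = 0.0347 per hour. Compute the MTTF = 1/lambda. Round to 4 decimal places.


lambda = 0.0347
MTTF = 1 / 0.0347
MTTF = 28.8184

28.8184


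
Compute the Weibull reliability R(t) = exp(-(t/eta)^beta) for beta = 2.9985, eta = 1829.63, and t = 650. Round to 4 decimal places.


beta = 2.9985, eta = 1829.63, t = 650
t/eta = 650 / 1829.63 = 0.3553
(t/eta)^beta = 0.3553^2.9985 = 0.0449
R(t) = exp(-0.0449)
R(t) = 0.9561

0.9561


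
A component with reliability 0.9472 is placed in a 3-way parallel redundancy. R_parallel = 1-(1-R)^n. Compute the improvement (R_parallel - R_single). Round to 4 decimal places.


R_single = 0.9472, n = 3
1 - R_single = 0.0528
(1 - R_single)^n = 0.0528^3 = 0.0001
R_parallel = 1 - 0.0001 = 0.9999
Improvement = 0.9999 - 0.9472
Improvement = 0.0527

0.0527


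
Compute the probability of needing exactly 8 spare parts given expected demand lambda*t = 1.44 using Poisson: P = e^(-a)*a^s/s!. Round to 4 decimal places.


a = 1.44, s = 8
e^(-a) = e^(-1.44) = 0.2369
a^s = 1.44^8 = 18.4884
s! = 40320
P = 0.2369 * 18.4884 / 40320
P = 0.0001

0.0001


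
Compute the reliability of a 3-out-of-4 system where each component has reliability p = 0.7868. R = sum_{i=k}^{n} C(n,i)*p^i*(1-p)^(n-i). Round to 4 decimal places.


k = 3, n = 4, p = 0.7868
i=3: C(4,3)=4 * 0.7868^3 * 0.2132^1 = 0.4154
i=4: C(4,4)=1 * 0.7868^4 * 0.2132^0 = 0.3832
R = sum of terms = 0.7986

0.7986


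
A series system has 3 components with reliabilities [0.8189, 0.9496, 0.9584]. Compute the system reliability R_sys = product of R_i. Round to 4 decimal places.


Components: [0.8189, 0.9496, 0.9584]
After component 1 (R=0.8189): product = 0.8189
After component 2 (R=0.9496): product = 0.7776
After component 3 (R=0.9584): product = 0.7453
R_sys = 0.7453

0.7453


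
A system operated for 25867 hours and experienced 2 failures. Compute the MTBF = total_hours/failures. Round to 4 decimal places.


total_hours = 25867
failures = 2
MTBF = 25867 / 2
MTBF = 12933.5

12933.5


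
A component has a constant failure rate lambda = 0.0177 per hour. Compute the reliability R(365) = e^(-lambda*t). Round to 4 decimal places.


lambda = 0.0177
t = 365
lambda * t = 6.4605
R(t) = e^(-6.4605)
R(t) = 0.0016

0.0016


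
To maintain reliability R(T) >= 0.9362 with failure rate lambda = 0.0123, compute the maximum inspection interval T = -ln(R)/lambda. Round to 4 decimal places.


R_target = 0.9362
lambda = 0.0123
-ln(0.9362) = 0.0659
T = 0.0659 / 0.0123
T = 5.3598

5.3598


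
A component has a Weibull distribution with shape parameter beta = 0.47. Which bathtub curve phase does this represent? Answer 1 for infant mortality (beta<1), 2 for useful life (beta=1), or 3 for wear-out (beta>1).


beta = 0.47
Compare beta to 1:
beta < 1 => infant mortality (phase 1)
beta = 1 => useful life (phase 2)
beta > 1 => wear-out (phase 3)
Since beta = 0.47, this is infant mortality (decreasing failure rate)
Phase = 1

1


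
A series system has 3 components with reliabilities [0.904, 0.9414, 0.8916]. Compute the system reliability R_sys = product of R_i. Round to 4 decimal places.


Components: [0.904, 0.9414, 0.8916]
After component 1 (R=0.904): product = 0.904
After component 2 (R=0.9414): product = 0.851
After component 3 (R=0.8916): product = 0.7588
R_sys = 0.7588

0.7588


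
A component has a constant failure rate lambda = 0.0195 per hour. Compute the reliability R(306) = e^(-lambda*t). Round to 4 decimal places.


lambda = 0.0195
t = 306
lambda * t = 5.967
R(t) = e^(-5.967)
R(t) = 0.0026

0.0026


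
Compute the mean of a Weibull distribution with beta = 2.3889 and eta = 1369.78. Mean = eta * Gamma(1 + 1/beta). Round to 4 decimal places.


beta = 2.3889, eta = 1369.78
1/beta = 0.4186
1 + 1/beta = 1.4186
Gamma(1.4186) = 0.8864
Mean = 1369.78 * 0.8864
Mean = 1214.1833

1214.1833


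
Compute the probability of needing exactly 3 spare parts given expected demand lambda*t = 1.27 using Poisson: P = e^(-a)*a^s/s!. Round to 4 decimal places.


a = 1.27, s = 3
e^(-a) = e^(-1.27) = 0.2808
a^s = 1.27^3 = 2.0484
s! = 6
P = 0.2808 * 2.0484 / 6
P = 0.0959

0.0959


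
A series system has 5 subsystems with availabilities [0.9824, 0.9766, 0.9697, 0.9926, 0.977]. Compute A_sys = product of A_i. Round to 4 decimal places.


Subsystems: [0.9824, 0.9766, 0.9697, 0.9926, 0.977]
After subsystem 1 (A=0.9824): product = 0.9824
After subsystem 2 (A=0.9766): product = 0.9594
After subsystem 3 (A=0.9697): product = 0.9303
After subsystem 4 (A=0.9926): product = 0.9235
After subsystem 5 (A=0.977): product = 0.9022
A_sys = 0.9022

0.9022


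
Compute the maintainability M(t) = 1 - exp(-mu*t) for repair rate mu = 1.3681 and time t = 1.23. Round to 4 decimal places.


mu = 1.3681, t = 1.23
mu * t = 1.3681 * 1.23 = 1.6828
exp(-1.6828) = 0.1859
M(t) = 1 - 0.1859
M(t) = 0.8141

0.8141


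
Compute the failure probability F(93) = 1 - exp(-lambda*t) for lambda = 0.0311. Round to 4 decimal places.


lambda = 0.0311, t = 93
lambda * t = 2.8923
exp(-2.8923) = 0.0554
F(t) = 1 - 0.0554
F(t) = 0.9446

0.9446


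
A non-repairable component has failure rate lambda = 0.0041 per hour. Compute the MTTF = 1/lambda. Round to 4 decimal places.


lambda = 0.0041
MTTF = 1 / 0.0041
MTTF = 243.9024

243.9024


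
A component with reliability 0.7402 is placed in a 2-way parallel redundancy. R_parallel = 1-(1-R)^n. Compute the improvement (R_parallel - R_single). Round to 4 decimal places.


R_single = 0.7402, n = 2
1 - R_single = 0.2598
(1 - R_single)^n = 0.2598^2 = 0.0675
R_parallel = 1 - 0.0675 = 0.9325
Improvement = 0.9325 - 0.7402
Improvement = 0.1923

0.1923


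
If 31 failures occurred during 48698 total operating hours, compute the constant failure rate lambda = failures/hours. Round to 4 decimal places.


failures = 31
total_hours = 48698
lambda = 31 / 48698
lambda = 0.0006

0.0006


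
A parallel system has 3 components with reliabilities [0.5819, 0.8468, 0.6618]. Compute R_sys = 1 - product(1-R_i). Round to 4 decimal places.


Components: [0.5819, 0.8468, 0.6618]
(1 - 0.5819) = 0.4181, running product = 0.4181
(1 - 0.8468) = 0.1532, running product = 0.0641
(1 - 0.6618) = 0.3382, running product = 0.0217
Product of (1-R_i) = 0.0217
R_sys = 1 - 0.0217 = 0.9783

0.9783


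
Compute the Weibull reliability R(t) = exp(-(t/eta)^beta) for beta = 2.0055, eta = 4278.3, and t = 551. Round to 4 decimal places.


beta = 2.0055, eta = 4278.3, t = 551
t/eta = 551 / 4278.3 = 0.1288
(t/eta)^beta = 0.1288^2.0055 = 0.0164
R(t) = exp(-0.0164)
R(t) = 0.9837

0.9837


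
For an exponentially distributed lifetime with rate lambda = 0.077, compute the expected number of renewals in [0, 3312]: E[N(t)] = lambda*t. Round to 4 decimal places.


lambda = 0.077
t = 3312
E[N(t)] = lambda * t
E[N(t)] = 0.077 * 3312
E[N(t)] = 255.024

255.024


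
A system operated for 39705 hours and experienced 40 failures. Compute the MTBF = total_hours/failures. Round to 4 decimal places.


total_hours = 39705
failures = 40
MTBF = 39705 / 40
MTBF = 992.625

992.625


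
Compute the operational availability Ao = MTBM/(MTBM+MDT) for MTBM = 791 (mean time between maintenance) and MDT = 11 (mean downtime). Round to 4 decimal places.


MTBM = 791
MDT = 11
MTBM + MDT = 802
Ao = 791 / 802
Ao = 0.9863

0.9863


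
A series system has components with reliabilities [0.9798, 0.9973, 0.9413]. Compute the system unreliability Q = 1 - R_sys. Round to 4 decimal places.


Components: [0.9798, 0.9973, 0.9413]
After component 1: product = 0.9798
After component 2: product = 0.9772
After component 3: product = 0.9198
R_sys = 0.9198
Q = 1 - 0.9198 = 0.0802

0.0802


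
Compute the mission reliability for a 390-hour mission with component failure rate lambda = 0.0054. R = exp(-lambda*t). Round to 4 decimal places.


lambda = 0.0054
mission_time = 390
lambda * t = 0.0054 * 390 = 2.106
R = exp(-2.106)
R = 0.1217

0.1217


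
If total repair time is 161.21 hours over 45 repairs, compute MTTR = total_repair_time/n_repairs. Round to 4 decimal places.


total_repair_time = 161.21
n_repairs = 45
MTTR = 161.21 / 45
MTTR = 3.5824

3.5824


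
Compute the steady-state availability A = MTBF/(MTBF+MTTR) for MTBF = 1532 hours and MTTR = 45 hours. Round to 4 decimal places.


MTBF = 1532
MTTR = 45
MTBF + MTTR = 1577
A = 1532 / 1577
A = 0.9715

0.9715


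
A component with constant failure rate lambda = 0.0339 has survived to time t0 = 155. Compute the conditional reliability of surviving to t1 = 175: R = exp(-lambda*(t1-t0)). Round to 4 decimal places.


lambda = 0.0339
t0 = 155, t1 = 175
t1 - t0 = 20
lambda * (t1-t0) = 0.0339 * 20 = 0.678
R = exp(-0.678)
R = 0.5076

0.5076


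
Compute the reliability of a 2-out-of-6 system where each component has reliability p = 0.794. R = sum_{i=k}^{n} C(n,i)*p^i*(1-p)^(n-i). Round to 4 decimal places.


k = 2, n = 6, p = 0.794
i=2: C(6,2)=15 * 0.794^2 * 0.206^4 = 0.017
i=3: C(6,3)=20 * 0.794^3 * 0.206^3 = 0.0875
i=4: C(6,4)=15 * 0.794^4 * 0.206^2 = 0.253
i=5: C(6,5)=6 * 0.794^5 * 0.206^1 = 0.3901
i=6: C(6,6)=1 * 0.794^6 * 0.206^0 = 0.2506
R = sum of terms = 0.9982

0.9982


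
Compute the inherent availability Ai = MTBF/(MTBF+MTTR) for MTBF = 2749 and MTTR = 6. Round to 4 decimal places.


MTBF = 2749
MTTR = 6
MTBF + MTTR = 2755
Ai = 2749 / 2755
Ai = 0.9978

0.9978


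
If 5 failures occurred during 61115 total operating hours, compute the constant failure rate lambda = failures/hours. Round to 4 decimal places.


failures = 5
total_hours = 61115
lambda = 5 / 61115
lambda = 0.0001

0.0001


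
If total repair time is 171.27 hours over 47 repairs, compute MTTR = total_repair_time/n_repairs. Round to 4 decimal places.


total_repair_time = 171.27
n_repairs = 47
MTTR = 171.27 / 47
MTTR = 3.644

3.644


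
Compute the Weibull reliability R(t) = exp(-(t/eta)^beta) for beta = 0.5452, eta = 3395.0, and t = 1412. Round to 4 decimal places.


beta = 0.5452, eta = 3395.0, t = 1412
t/eta = 1412 / 3395.0 = 0.4159
(t/eta)^beta = 0.4159^0.5452 = 0.6198
R(t) = exp(-0.6198)
R(t) = 0.538

0.538
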